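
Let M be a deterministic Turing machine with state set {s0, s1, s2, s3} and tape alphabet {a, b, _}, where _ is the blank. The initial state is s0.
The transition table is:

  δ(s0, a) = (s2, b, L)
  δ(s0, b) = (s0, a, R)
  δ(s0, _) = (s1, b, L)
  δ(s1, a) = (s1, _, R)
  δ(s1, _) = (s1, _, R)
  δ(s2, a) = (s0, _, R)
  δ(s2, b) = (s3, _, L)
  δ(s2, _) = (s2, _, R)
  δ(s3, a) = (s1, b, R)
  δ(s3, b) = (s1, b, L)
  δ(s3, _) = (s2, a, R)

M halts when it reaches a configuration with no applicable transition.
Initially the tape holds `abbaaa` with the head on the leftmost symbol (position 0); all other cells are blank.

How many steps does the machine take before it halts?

state=s0 head=0 tape=_[a]bbaaa_   (s0,a)→(s2,b,L)
state=s2 head=-1 tape=[_]bbbaaa_   (s2,_)→(s2,_,R)
state=s2 head=0 tape=_[b]bbaaa_   (s2,b)→(s3,_,L)
state=s3 head=-1 tape=[_]_bbaaa_   (s3,_)→(s2,a,R)
state=s2 head=0 tape=a[_]bbaaa_   (s2,_)→(s2,_,R)
state=s2 head=1 tape=a_[b]baaa_   (s2,b)→(s3,_,L)
state=s3 head=0 tape=a[_]_baaa_   (s3,_)→(s2,a,R)
state=s2 head=1 tape=aa[_]baaa_   (s2,_)→(s2,_,R)
state=s2 head=2 tape=aa_[b]aaa_   (s2,b)→(s3,_,L)
state=s3 head=1 tape=aa[_]_aaa_   (s3,_)→(s2,a,R)
state=s2 head=2 tape=aaa[_]aaa_   (s2,_)→(s2,_,R)
state=s2 head=3 tape=aaa_[a]aa_   (s2,a)→(s0,_,R)
state=s0 head=4 tape=aaa__[a]a_   (s0,a)→(s2,b,L)
state=s2 head=3 tape=aaa_[_]ba_   (s2,_)→(s2,_,R)
state=s2 head=4 tape=aaa__[b]a_   (s2,b)→(s3,_,L)
state=s3 head=3 tape=aaa_[_]_a_   (s3,_)→(s2,a,R)
state=s2 head=4 tape=aaa_a[_]a_   (s2,_)→(s2,_,R)
state=s2 head=5 tape=aaa_a_[a]_   (s2,a)→(s0,_,R)
state=s0 head=6 tape=aaa_a__[_]   (s0,_)→(s1,b,L)
state=s1 head=5 tape=aaa_a_[_]b   (s1,_)→(s1,_,R)
state=s1 head=6 tape=aaa_a__[b]
M halts after 20 transitions.

20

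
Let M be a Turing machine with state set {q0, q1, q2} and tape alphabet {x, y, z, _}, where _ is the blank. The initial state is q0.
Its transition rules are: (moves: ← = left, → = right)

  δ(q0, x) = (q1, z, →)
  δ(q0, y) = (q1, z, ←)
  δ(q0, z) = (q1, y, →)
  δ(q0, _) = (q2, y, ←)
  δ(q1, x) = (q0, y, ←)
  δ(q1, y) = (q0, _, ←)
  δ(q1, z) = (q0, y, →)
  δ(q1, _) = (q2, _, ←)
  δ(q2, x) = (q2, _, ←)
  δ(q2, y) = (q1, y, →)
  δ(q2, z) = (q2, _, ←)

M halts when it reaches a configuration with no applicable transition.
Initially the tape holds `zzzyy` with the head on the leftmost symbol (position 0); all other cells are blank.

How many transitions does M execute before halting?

8

q0 | __[z]zzyy   read z → write y, move →, go to q1
q1 | __y[z]zyy   read z → write y, move →, go to q0
q0 | __yy[z]yy   read z → write y, move →, go to q1
q1 | __yyy[y]y   read y → write _, move ←, go to q0
q0 | __yy[y]_y   read y → write z, move ←, go to q1
q1 | __y[y]z_y   read y → write _, move ←, go to q0
q0 | __[y]_z_y   read y → write z, move ←, go to q1
q1 | _[_]z_z_y   read _ → write _, move ←, go to q2
q2 | [_]_z_z_y
M halts after 8 transitions.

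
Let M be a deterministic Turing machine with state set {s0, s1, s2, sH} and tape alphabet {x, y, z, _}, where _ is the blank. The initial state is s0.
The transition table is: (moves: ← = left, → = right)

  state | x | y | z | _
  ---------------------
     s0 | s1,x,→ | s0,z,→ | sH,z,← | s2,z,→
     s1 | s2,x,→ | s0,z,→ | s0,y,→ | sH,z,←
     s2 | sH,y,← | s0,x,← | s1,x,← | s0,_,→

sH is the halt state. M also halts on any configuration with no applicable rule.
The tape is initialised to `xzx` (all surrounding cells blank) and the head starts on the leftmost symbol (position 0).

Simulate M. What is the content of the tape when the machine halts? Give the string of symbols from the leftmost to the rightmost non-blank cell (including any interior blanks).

s0 | [x]zx_   read x → write x, move →, go to s1
s1 | x[z]x_   read z → write y, move →, go to s0
s0 | xy[x]_   read x → write x, move →, go to s1
s1 | xyx[_]   read _ → write z, move ←, go to sH
sH | xy[x]z
The non-blank tape span at halt is xyxz.

xyxz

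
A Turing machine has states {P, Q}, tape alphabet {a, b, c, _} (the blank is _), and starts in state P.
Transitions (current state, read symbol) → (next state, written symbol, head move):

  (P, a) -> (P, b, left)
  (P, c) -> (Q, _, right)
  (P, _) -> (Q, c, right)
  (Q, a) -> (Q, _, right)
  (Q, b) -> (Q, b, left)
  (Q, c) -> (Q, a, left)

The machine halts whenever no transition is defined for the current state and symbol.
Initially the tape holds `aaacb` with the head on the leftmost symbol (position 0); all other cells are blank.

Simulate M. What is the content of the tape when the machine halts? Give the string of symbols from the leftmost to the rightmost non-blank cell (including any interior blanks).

P | __[a]aacb   read a → write b, move left, go to P
P | _[_]baacb   read _ → write c, move right, go to Q
Q | _c[b]aacb   read b → write b, move left, go to Q
Q | _[c]baacb   read c → write a, move left, go to Q
Q | [_]abaacb
The non-blank tape span at halt is abaacb.

abaacb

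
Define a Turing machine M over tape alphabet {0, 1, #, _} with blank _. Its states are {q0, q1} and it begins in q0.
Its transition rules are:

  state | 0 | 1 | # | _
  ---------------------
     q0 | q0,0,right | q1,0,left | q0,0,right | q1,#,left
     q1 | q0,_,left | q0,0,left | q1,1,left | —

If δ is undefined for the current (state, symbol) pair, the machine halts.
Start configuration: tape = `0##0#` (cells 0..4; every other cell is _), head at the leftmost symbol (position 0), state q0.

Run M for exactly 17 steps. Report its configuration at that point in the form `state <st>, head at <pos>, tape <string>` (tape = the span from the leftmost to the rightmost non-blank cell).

state q0, head at 1, tape 0_####

state=q0 head=0 tape=[0]##0#_   (q0,0)→(q0,0,right)
state=q0 head=1 tape=0[#]#0#_   (q0,#)→(q0,0,right)
state=q0 head=2 tape=00[#]0#_   (q0,#)→(q0,0,right)
state=q0 head=3 tape=000[0]#_   (q0,0)→(q0,0,right)
state=q0 head=4 tape=0000[#]_   (q0,#)→(q0,0,right)
state=q0 head=5 tape=00000[_]   (q0,_)→(q1,#,left)
state=q1 head=4 tape=0000[0]#   (q1,0)→(q0,_,left)
state=q0 head=3 tape=000[0]_#   (q0,0)→(q0,0,right)
state=q0 head=4 tape=0000[_]#   (q0,_)→(q1,#,left)
state=q1 head=3 tape=000[0]##   (q1,0)→(q0,_,left)
state=q0 head=2 tape=00[0]_##   (q0,0)→(q0,0,right)
state=q0 head=3 tape=000[_]##   (q0,_)→(q1,#,left)
state=q1 head=2 tape=00[0]###   (q1,0)→(q0,_,left)
state=q0 head=1 tape=0[0]_###   (q0,0)→(q0,0,right)
state=q0 head=2 tape=00[_]###   (q0,_)→(q1,#,left)
state=q1 head=1 tape=0[0]####   (q1,0)→(q0,_,left)
state=q0 head=0 tape=[0]_####   (q0,0)→(q0,0,right)
state=q0 head=1 tape=0[_]####
After 17 steps: state q0, head at 1, tape 0_####.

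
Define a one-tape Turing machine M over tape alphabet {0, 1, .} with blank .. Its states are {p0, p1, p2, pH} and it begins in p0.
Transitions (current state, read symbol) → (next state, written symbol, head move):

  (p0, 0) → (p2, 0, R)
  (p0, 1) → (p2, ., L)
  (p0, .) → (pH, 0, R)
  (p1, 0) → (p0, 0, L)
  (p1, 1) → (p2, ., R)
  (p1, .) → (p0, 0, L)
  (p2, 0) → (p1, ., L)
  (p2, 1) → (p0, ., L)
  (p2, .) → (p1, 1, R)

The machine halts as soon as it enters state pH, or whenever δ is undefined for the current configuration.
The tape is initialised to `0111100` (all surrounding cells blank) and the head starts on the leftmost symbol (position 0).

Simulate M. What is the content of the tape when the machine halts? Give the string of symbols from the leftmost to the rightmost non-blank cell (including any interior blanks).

010.100

p0 | [0]111100   read 0 → write 0, move R, go to p2
p2 | 0[1]11100   read 1 → write ., move L, go to p0
p0 | [0].11100   read 0 → write 0, move R, go to p2
p2 | 0[.]11100   read . → write 1, move R, go to p1
p1 | 01[1]1100   read 1 → write ., move R, go to p2
p2 | 01.[1]100   read 1 → write ., move L, go to p0
p0 | 01[.].100   read . → write 0, move R, go to pH
pH | 010[.]100
The non-blank tape span at halt is 010.100.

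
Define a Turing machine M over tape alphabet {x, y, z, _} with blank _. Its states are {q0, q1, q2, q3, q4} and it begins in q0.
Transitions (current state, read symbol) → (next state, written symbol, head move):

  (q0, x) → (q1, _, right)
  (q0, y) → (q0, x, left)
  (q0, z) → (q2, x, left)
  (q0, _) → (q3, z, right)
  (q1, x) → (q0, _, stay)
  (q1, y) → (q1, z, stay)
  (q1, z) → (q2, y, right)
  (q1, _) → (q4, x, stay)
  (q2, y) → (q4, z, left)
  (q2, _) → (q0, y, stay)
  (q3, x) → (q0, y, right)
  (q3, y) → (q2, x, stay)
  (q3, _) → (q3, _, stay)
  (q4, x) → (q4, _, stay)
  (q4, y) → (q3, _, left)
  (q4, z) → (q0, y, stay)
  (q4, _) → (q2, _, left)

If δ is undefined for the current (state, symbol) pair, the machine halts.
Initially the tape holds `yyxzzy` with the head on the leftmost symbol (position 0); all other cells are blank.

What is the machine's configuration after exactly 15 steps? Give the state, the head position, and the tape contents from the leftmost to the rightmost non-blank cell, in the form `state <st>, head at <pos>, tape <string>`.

state q1, head at 3, tape zy_zy_zzy

q0 | ___[y]yxzzy   read y → write x, move left, go to q0
q0 | __[_]xyxzzy   read _ → write z, move right, go to q3
q3 | __z[x]yxzzy   read x → write y, move right, go to q0
q0 | __zy[y]xzzy   read y → write x, move left, go to q0
q0 | __z[y]xxzzy   read y → write x, move left, go to q0
q0 | __[z]xxxzzy   read z → write x, move left, go to q2
q2 | _[_]xxxxzzy   read _ → write y, move stay, go to q0
q0 | _[y]xxxxzzy   read y → write x, move left, go to q0
q0 | [_]xxxxxzzy   read _ → write z, move right, go to q3
q3 | z[x]xxxxzzy   read x → write y, move right, go to q0
q0 | zy[x]xxxzzy   read x → write _, move right, go to q1
q1 | zy_[x]xxzzy   read x → write _, move stay, go to q0
q0 | zy_[_]xxzzy   read _ → write z, move right, go to q3
q3 | zy_z[x]xzzy   read x → write y, move right, go to q0
q0 | zy_zy[x]zzy   read x → write _, move right, go to q1
q1 | zy_zy_[z]zy
After 15 steps: state q1, head at 3, tape zy_zy_zzy.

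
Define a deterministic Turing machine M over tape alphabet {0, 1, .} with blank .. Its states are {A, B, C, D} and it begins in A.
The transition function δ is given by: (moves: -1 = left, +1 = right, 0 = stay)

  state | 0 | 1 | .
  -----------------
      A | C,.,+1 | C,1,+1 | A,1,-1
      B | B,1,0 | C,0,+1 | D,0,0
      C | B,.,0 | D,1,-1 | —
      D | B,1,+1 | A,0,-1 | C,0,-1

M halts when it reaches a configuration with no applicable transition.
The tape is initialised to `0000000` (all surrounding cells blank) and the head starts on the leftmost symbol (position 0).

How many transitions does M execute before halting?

16

state=A head=0 tape=[0]000000.   (A,0)→(C,.,+1)
state=C head=1 tape=.[0]00000.   (C,0)→(B,.,0)
state=B head=1 tape=.[.]00000.   (B,.)→(D,0,0)
state=D head=1 tape=.[0]00000.   (D,0)→(B,1,+1)
state=B head=2 tape=.1[0]0000.   (B,0)→(B,1,0)
state=B head=2 tape=.1[1]0000.   (B,1)→(C,0,+1)
state=C head=3 tape=.10[0]000.   (C,0)→(B,.,0)
state=B head=3 tape=.10[.]000.   (B,.)→(D,0,0)
state=D head=3 tape=.10[0]000.   (D,0)→(B,1,+1)
state=B head=4 tape=.101[0]00.   (B,0)→(B,1,0)
state=B head=4 tape=.101[1]00.   (B,1)→(C,0,+1)
state=C head=5 tape=.1010[0]0.   (C,0)→(B,.,0)
state=B head=5 tape=.1010[.]0.   (B,.)→(D,0,0)
state=D head=5 tape=.1010[0]0.   (D,0)→(B,1,+1)
state=B head=6 tape=.10101[0].   (B,0)→(B,1,0)
state=B head=6 tape=.10101[1].   (B,1)→(C,0,+1)
state=C head=7 tape=.101010[.]
M halts after 16 transitions.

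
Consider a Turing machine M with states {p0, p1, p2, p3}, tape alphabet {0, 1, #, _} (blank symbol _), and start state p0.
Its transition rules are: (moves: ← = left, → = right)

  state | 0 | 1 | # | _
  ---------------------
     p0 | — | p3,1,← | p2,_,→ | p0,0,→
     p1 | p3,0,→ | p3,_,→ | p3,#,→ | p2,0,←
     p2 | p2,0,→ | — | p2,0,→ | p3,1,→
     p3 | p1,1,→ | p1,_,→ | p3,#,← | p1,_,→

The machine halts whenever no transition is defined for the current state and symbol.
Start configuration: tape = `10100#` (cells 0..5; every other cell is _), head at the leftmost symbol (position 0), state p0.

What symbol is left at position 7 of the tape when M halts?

state=p0 head=0 tape=_[1]0100#___   (p0,1)→(p3,1,←)
state=p3 head=-1 tape=[_]10100#___   (p3,_)→(p1,_,→)
state=p1 head=0 tape=_[1]0100#___   (p1,1)→(p3,_,→)
state=p3 head=1 tape=__[0]100#___   (p3,0)→(p1,1,→)
state=p1 head=2 tape=__1[1]00#___   (p1,1)→(p3,_,→)
state=p3 head=3 tape=__1_[0]0#___   (p3,0)→(p1,1,→)
state=p1 head=4 tape=__1_1[0]#___   (p1,0)→(p3,0,→)
state=p3 head=5 tape=__1_10[#]___   (p3,#)→(p3,#,←)
state=p3 head=4 tape=__1_1[0]#___   (p3,0)→(p1,1,→)
state=p1 head=5 tape=__1_11[#]___   (p1,#)→(p3,#,→)
state=p3 head=6 tape=__1_11#[_]__   (p3,_)→(p1,_,→)
state=p1 head=7 tape=__1_11#_[_]_   (p1,_)→(p2,0,←)
state=p2 head=6 tape=__1_11#[_]0_   (p2,_)→(p3,1,→)
state=p3 head=7 tape=__1_11#1[0]_   (p3,0)→(p1,1,→)
state=p1 head=8 tape=__1_11#11[_]   (p1,_)→(p2,0,←)
state=p2 head=7 tape=__1_11#1[1]0
Cell 7 holds 1 when M halts.

1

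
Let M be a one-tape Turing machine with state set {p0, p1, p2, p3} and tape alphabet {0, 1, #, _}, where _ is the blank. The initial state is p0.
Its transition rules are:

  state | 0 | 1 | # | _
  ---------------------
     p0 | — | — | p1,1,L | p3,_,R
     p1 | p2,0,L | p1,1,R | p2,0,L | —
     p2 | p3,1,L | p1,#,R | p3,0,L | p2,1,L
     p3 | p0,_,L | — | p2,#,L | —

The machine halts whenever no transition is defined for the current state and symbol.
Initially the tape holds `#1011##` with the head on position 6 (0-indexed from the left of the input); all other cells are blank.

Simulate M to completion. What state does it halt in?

p0 | #1011#[#]   read # → write 1, move L, go to p1
p1 | #1011[#]1   read # → write 0, move L, go to p2
p2 | #101[1]01   read 1 → write #, move R, go to p1
p1 | #101#[0]1   read 0 → write 0, move L, go to p2
p2 | #101[#]01   read # → write 0, move L, go to p3
p3 | #10[1]001
No transition is defined for (p3, 1); M halts in state p3.

p3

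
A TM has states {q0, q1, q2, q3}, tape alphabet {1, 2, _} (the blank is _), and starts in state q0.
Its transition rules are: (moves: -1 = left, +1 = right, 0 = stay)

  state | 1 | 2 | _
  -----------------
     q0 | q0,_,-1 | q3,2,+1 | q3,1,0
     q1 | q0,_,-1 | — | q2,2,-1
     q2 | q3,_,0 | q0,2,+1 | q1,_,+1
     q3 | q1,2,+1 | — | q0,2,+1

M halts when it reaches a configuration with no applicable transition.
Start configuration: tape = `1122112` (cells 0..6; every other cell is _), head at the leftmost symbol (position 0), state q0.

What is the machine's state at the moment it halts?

q1

state=q0 head=0 tape=_[1]122112   (q0,1)→(q0,_,-1)
state=q0 head=-1 tape=[_]_122112   (q0,_)→(q3,1,0)
state=q3 head=-1 tape=[1]_122112   (q3,1)→(q1,2,+1)
state=q1 head=0 tape=2[_]122112   (q1,_)→(q2,2,-1)
state=q2 head=-1 tape=[2]2122112   (q2,2)→(q0,2,+1)
state=q0 head=0 tape=2[2]122112   (q0,2)→(q3,2,+1)
state=q3 head=1 tape=22[1]22112   (q3,1)→(q1,2,+1)
state=q1 head=2 tape=222[2]2112
No transition is defined for (q1, 2); M halts in state q1.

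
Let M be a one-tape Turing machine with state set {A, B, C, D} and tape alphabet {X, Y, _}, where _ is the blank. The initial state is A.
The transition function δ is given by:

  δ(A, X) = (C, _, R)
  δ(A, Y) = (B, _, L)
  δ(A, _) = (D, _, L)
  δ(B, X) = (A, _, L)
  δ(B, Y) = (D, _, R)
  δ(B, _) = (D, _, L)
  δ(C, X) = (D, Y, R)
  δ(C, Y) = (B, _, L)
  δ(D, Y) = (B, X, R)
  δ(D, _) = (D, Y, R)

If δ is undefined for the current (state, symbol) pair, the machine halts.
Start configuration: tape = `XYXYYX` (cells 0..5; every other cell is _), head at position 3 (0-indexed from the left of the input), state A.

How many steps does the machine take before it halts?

state=A head=3 tape=__XYX[Y]YX   (A,Y)→(B,_,L)
state=B head=2 tape=__XY[X]_YX   (B,X)→(A,_,L)
state=A head=1 tape=__X[Y]__YX   (A,Y)→(B,_,L)
state=B head=0 tape=__[X]___YX   (B,X)→(A,_,L)
state=A head=-1 tape=_[_]____YX   (A,_)→(D,_,L)
state=D head=-2 tape=[_]_____YX   (D,_)→(D,Y,R)
state=D head=-1 tape=Y[_]____YX   (D,_)→(D,Y,R)
state=D head=0 tape=YY[_]___YX   (D,_)→(D,Y,R)
state=D head=1 tape=YYY[_]__YX   (D,_)→(D,Y,R)
state=D head=2 tape=YYYY[_]_YX   (D,_)→(D,Y,R)
state=D head=3 tape=YYYYY[_]YX   (D,_)→(D,Y,R)
state=D head=4 tape=YYYYYY[Y]X   (D,Y)→(B,X,R)
state=B head=5 tape=YYYYYYX[X]   (B,X)→(A,_,L)
state=A head=4 tape=YYYYYY[X]_   (A,X)→(C,_,R)
state=C head=5 tape=YYYYYY_[_]
M halts after 14 transitions.

14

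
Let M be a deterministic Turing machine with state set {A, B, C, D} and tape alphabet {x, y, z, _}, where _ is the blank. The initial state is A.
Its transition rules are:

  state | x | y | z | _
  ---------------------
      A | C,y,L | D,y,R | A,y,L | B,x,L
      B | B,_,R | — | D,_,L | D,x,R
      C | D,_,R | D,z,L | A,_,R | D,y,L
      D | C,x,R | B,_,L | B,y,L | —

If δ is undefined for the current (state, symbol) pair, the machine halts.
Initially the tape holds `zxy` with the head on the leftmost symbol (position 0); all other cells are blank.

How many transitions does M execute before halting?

15

A | __[z]xy   read z → write y, move L, go to A
A | _[_]yxy   read _ → write x, move L, go to B
B | [_]xyxy   read _ → write x, move R, go to D
D | x[x]yxy   read x → write x, move R, go to C
C | xx[y]xy   read y → write z, move L, go to D
D | x[x]zxy   read x → write x, move R, go to C
C | xx[z]xy   read z → write _, move R, go to A
A | xx_[x]y   read x → write y, move L, go to C
C | xx[_]yy   read _ → write y, move L, go to D
D | x[x]yyy   read x → write x, move R, go to C
C | xx[y]yy   read y → write z, move L, go to D
D | x[x]zyy   read x → write x, move R, go to C
C | xx[z]yy   read z → write _, move R, go to A
A | xx_[y]y   read y → write y, move R, go to D
D | xx_y[y]   read y → write _, move L, go to B
B | xx_[y]_
M halts after 15 transitions.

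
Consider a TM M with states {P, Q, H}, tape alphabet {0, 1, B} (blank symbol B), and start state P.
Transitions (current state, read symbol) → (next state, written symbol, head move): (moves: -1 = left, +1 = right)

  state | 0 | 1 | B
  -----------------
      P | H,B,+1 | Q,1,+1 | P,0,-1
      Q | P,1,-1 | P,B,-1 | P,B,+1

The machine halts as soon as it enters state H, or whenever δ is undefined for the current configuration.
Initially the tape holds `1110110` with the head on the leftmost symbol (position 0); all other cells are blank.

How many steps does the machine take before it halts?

15

P | [1]110110B   read 1 → write 1, move +1, go to Q
Q | 1[1]10110B   read 1 → write B, move -1, go to P
P | [1]B10110B   read 1 → write 1, move +1, go to Q
Q | 1[B]10110B   read B → write B, move +1, go to P
P | 1B[1]0110B   read 1 → write 1, move +1, go to Q
Q | 1B1[0]110B   read 0 → write 1, move -1, go to P
P | 1B[1]1110B   read 1 → write 1, move +1, go to Q
Q | 1B1[1]110B   read 1 → write B, move -1, go to P
P | 1B[1]B110B   read 1 → write 1, move +1, go to Q
Q | 1B1[B]110B   read B → write B, move +1, go to P
P | 1B1B[1]10B   read 1 → write 1, move +1, go to Q
Q | 1B1B1[1]0B   read 1 → write B, move -1, go to P
P | 1B1B[1]B0B   read 1 → write 1, move +1, go to Q
Q | 1B1B1[B]0B   read B → write B, move +1, go to P
P | 1B1B1B[0]B   read 0 → write B, move +1, go to H
H | 1B1B1BB[B]
M halts after 15 transitions.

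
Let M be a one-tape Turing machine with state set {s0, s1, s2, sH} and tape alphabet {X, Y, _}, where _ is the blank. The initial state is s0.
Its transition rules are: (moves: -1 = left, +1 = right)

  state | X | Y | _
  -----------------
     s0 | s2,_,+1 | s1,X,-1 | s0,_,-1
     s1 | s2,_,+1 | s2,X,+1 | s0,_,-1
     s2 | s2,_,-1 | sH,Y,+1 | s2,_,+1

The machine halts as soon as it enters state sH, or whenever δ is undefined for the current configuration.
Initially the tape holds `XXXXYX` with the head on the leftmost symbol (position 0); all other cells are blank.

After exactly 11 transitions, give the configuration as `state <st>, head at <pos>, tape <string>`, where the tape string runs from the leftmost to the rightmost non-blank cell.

state=s0 head=0 tape=[X]XXXYX   (s0,X)→(s2,_,+1)
state=s2 head=1 tape=_[X]XXYX   (s2,X)→(s2,_,-1)
state=s2 head=0 tape=[_]_XXYX   (s2,_)→(s2,_,+1)
state=s2 head=1 tape=_[_]XXYX   (s2,_)→(s2,_,+1)
state=s2 head=2 tape=__[X]XYX   (s2,X)→(s2,_,-1)
state=s2 head=1 tape=_[_]_XYX   (s2,_)→(s2,_,+1)
state=s2 head=2 tape=__[_]XYX   (s2,_)→(s2,_,+1)
state=s2 head=3 tape=___[X]YX   (s2,X)→(s2,_,-1)
state=s2 head=2 tape=__[_]_YX   (s2,_)→(s2,_,+1)
state=s2 head=3 tape=___[_]YX   (s2,_)→(s2,_,+1)
state=s2 head=4 tape=____[Y]X   (s2,Y)→(sH,Y,+1)
state=sH head=5 tape=____Y[X]
After 11 steps: state sH, head at 5, tape YX.

state sH, head at 5, tape YX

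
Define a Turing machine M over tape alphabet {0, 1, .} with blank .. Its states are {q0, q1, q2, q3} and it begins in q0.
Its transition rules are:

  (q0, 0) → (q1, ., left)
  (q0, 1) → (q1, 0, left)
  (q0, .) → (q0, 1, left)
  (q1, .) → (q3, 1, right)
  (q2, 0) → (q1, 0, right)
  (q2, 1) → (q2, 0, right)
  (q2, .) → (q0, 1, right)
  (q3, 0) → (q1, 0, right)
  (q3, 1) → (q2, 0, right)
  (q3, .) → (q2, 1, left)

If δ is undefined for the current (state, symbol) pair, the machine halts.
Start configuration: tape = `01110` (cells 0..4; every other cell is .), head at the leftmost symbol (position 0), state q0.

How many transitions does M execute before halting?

16

state=q0 head=0 tape=.[0]1110....   (q0,0)→(q1,.,left)
state=q1 head=-1 tape=[.].1110....   (q1,.)→(q3,1,right)
state=q3 head=0 tape=1[.]1110....   (q3,.)→(q2,1,left)
state=q2 head=-1 tape=[1]11110....   (q2,1)→(q2,0,right)
state=q2 head=0 tape=0[1]1110....   (q2,1)→(q2,0,right)
state=q2 head=1 tape=00[1]110....   (q2,1)→(q2,0,right)
state=q2 head=2 tape=000[1]10....   (q2,1)→(q2,0,right)
state=q2 head=3 tape=0000[1]0....   (q2,1)→(q2,0,right)
state=q2 head=4 tape=00000[0]....   (q2,0)→(q1,0,right)
state=q1 head=5 tape=000000[.]...   (q1,.)→(q3,1,right)
state=q3 head=6 tape=0000001[.]..   (q3,.)→(q2,1,left)
state=q2 head=5 tape=000000[1]1..   (q2,1)→(q2,0,right)
state=q2 head=6 tape=0000000[1]..   (q2,1)→(q2,0,right)
state=q2 head=7 tape=00000000[.].   (q2,.)→(q0,1,right)
state=q0 head=8 tape=000000001[.]   (q0,.)→(q0,1,left)
state=q0 head=7 tape=00000000[1]1   (q0,1)→(q1,0,left)
state=q1 head=6 tape=0000000[0]01
M halts after 16 transitions.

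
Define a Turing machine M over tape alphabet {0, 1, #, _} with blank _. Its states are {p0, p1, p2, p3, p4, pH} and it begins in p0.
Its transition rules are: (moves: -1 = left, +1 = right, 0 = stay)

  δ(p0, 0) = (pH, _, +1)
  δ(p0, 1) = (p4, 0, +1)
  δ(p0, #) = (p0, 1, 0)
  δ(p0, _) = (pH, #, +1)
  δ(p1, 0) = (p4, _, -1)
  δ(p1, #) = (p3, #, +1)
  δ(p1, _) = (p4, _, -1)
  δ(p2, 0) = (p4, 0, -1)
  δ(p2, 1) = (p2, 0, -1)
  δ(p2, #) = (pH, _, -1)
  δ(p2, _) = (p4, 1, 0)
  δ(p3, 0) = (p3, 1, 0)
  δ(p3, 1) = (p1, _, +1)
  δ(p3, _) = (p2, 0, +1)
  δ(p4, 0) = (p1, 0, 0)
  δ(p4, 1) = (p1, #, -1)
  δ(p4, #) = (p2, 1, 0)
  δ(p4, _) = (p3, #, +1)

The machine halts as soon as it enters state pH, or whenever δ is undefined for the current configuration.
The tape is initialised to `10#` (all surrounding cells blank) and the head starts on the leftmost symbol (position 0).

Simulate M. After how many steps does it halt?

p0 | ____[1]0#   read 1 → write 0, move +1, go to p4
p4 | ____0[0]#   read 0 → write 0, move 0, go to p1
p1 | ____0[0]#   read 0 → write _, move -1, go to p4
p4 | ____[0]_#   read 0 → write 0, move 0, go to p1
p1 | ____[0]_#   read 0 → write _, move -1, go to p4
p4 | ___[_]__#   read _ → write #, move +1, go to p3
p3 | ___#[_]_#   read _ → write 0, move +1, go to p2
p2 | ___#0[_]#   read _ → write 1, move 0, go to p4
p4 | ___#0[1]#   read 1 → write #, move -1, go to p1
p1 | ___#[0]##   read 0 → write _, move -1, go to p4
p4 | ___[#]_##   read # → write 1, move 0, go to p2
p2 | ___[1]_##   read 1 → write 0, move -1, go to p2
p2 | __[_]0_##   read _ → write 1, move 0, go to p4
p4 | __[1]0_##   read 1 → write #, move -1, go to p1
p1 | _[_]#0_##   read _ → write _, move -1, go to p4
p4 | [_]_#0_##   read _ → write #, move +1, go to p3
p3 | #[_]#0_##   read _ → write 0, move +1, go to p2
p2 | #0[#]0_##   read # → write _, move -1, go to pH
pH | #[0]_0_##
M halts after 18 transitions.

18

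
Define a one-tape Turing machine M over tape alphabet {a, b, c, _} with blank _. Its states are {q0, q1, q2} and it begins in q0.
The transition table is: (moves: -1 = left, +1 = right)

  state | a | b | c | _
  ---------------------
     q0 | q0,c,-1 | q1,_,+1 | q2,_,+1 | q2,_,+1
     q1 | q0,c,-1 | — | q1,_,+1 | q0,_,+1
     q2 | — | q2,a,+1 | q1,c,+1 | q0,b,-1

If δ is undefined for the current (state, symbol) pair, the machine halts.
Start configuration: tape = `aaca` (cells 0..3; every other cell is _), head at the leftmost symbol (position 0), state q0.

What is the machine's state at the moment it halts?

q0 | _[a]aca____   read a → write c, move -1, go to q0
q0 | [_]caca____   read _ → write _, move +1, go to q2
q2 | _[c]aca____   read c → write c, move +1, go to q1
q1 | _c[a]ca____   read a → write c, move -1, go to q0
q0 | _[c]cca____   read c → write _, move +1, go to q2
q2 | __[c]ca____   read c → write c, move +1, go to q1
q1 | __c[c]a____   read c → write _, move +1, go to q1
q1 | __c_[a]____   read a → write c, move -1, go to q0
q0 | __c[_]c____   read _ → write _, move +1, go to q2
q2 | __c_[c]____   read c → write c, move +1, go to q1
q1 | __c_c[_]___   read _ → write _, move +1, go to q0
q0 | __c_c_[_]__   read _ → write _, move +1, go to q2
q2 | __c_c__[_]_   read _ → write b, move -1, go to q0
q0 | __c_c_[_]b_   read _ → write _, move +1, go to q2
q2 | __c_c__[b]_   read b → write a, move +1, go to q2
q2 | __c_c__a[_]   read _ → write b, move -1, go to q0
q0 | __c_c__[a]b   read a → write c, move -1, go to q0
q0 | __c_c_[_]cb   read _ → write _, move +1, go to q2
q2 | __c_c__[c]b   read c → write c, move +1, go to q1
q1 | __c_c__c[b]
No transition is defined for (q1, b); M halts in state q1.

q1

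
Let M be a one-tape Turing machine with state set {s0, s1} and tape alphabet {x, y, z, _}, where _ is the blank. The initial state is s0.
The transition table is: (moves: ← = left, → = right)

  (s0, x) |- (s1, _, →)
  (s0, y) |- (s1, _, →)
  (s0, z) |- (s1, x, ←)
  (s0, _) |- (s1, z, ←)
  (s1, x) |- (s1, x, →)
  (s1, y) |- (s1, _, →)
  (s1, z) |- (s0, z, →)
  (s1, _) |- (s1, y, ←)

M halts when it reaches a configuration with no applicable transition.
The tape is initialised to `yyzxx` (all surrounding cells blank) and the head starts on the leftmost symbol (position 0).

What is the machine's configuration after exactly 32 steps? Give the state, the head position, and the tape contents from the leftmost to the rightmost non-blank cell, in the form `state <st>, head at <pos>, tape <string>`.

state=s0 head=0 tape=[y]yzxx_____   (s0,y)→(s1,_,→)
state=s1 head=1 tape=_[y]zxx_____   (s1,y)→(s1,_,→)
state=s1 head=2 tape=__[z]xx_____   (s1,z)→(s0,z,→)
state=s0 head=3 tape=__z[x]x_____   (s0,x)→(s1,_,→)
state=s1 head=4 tape=__z_[x]_____   (s1,x)→(s1,x,→)
state=s1 head=5 tape=__z_x[_]____   (s1,_)→(s1,y,←)
state=s1 head=4 tape=__z_[x]y____   (s1,x)→(s1,x,→)
state=s1 head=5 tape=__z_x[y]____   (s1,y)→(s1,_,→)
state=s1 head=6 tape=__z_x_[_]___   (s1,_)→(s1,y,←)
state=s1 head=5 tape=__z_x[_]y___   (s1,_)→(s1,y,←)
state=s1 head=4 tape=__z_[x]yy___   (s1,x)→(s1,x,→)
state=s1 head=5 tape=__z_x[y]y___   (s1,y)→(s1,_,→)
state=s1 head=6 tape=__z_x_[y]___   (s1,y)→(s1,_,→)
state=s1 head=7 tape=__z_x__[_]__   (s1,_)→(s1,y,←)
state=s1 head=6 tape=__z_x_[_]y__   (s1,_)→(s1,y,←)
state=s1 head=5 tape=__z_x[_]yy__   (s1,_)→(s1,y,←)
state=s1 head=4 tape=__z_[x]yyy__   (s1,x)→(s1,x,→)
state=s1 head=5 tape=__z_x[y]yy__   (s1,y)→(s1,_,→)
state=s1 head=6 tape=__z_x_[y]y__   (s1,y)→(s1,_,→)
state=s1 head=7 tape=__z_x__[y]__   (s1,y)→(s1,_,→)
state=s1 head=8 tape=__z_x___[_]_   (s1,_)→(s1,y,←)
state=s1 head=7 tape=__z_x__[_]y_   (s1,_)→(s1,y,←)
state=s1 head=6 tape=__z_x_[_]yy_   (s1,_)→(s1,y,←)
state=s1 head=5 tape=__z_x[_]yyy_   (s1,_)→(s1,y,←)
state=s1 head=4 tape=__z_[x]yyyy_   (s1,x)→(s1,x,→)
state=s1 head=5 tape=__z_x[y]yyy_   (s1,y)→(s1,_,→)
state=s1 head=6 tape=__z_x_[y]yy_   (s1,y)→(s1,_,→)
state=s1 head=7 tape=__z_x__[y]y_   (s1,y)→(s1,_,→)
state=s1 head=8 tape=__z_x___[y]_   (s1,y)→(s1,_,→)
state=s1 head=9 tape=__z_x____[_]   (s1,_)→(s1,y,←)
state=s1 head=8 tape=__z_x___[_]y   (s1,_)→(s1,y,←)
state=s1 head=7 tape=__z_x__[_]yy   (s1,_)→(s1,y,←)
state=s1 head=6 tape=__z_x_[_]yyy
After 32 steps: state s1, head at 6, tape z_x__yyy.

state s1, head at 6, tape z_x__yyy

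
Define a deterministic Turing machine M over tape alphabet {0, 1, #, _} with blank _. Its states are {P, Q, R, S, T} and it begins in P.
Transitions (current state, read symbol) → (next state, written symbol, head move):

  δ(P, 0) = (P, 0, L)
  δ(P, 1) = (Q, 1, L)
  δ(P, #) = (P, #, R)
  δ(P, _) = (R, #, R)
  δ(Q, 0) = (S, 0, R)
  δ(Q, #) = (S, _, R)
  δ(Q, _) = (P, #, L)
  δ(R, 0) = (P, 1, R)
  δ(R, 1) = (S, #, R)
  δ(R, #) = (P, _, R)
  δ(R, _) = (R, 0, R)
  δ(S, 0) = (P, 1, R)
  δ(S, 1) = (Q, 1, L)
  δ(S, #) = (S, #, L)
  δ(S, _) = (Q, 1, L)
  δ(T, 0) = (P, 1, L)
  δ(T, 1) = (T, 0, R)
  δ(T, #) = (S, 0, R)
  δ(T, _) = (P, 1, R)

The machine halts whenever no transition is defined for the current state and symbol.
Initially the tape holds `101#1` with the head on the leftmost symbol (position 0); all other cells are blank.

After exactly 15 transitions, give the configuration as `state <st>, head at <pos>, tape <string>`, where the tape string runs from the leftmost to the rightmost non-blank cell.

state Q, head at -1, tape ##101#1

P | __[1]01#1   read 1 → write 1, move L, go to Q
Q | _[_]101#1   read _ → write #, move L, go to P
P | [_]#101#1   read _ → write #, move R, go to R
R | #[#]101#1   read # → write _, move R, go to P
P | #_[1]01#1   read 1 → write 1, move L, go to Q
Q | #[_]101#1   read _ → write #, move L, go to P
P | [#]#101#1   read # → write #, move R, go to P
P | #[#]101#1   read # → write #, move R, go to P
P | ##[1]01#1   read 1 → write 1, move L, go to Q
Q | #[#]101#1   read # → write _, move R, go to S
S | #_[1]01#1   read 1 → write 1, move L, go to Q
Q | #[_]101#1   read _ → write #, move L, go to P
P | [#]#101#1   read # → write #, move R, go to P
P | #[#]101#1   read # → write #, move R, go to P
P | ##[1]01#1   read 1 → write 1, move L, go to Q
Q | #[#]101#1
After 15 steps: state Q, head at -1, tape ##101#1.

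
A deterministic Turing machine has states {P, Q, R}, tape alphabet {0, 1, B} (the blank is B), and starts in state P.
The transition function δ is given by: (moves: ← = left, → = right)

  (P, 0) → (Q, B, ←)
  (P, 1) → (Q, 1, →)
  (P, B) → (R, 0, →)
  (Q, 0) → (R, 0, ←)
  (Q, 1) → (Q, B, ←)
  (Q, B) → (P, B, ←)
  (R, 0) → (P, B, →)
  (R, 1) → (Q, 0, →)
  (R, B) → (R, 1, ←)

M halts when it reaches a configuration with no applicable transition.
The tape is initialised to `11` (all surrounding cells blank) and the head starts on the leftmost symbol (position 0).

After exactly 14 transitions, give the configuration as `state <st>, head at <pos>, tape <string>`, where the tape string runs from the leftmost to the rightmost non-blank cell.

P | BB[1]1   read 1 → write 1, move →, go to Q
Q | BB1[1]   read 1 → write B, move ←, go to Q
Q | BB[1]B   read 1 → write B, move ←, go to Q
Q | B[B]BB   read B → write B, move ←, go to P
P | [B]BBB   read B → write 0, move →, go to R
R | 0[B]BB   read B → write 1, move ←, go to R
R | [0]1BB   read 0 → write B, move →, go to P
P | B[1]BB   read 1 → write 1, move →, go to Q
Q | B1[B]B   read B → write B, move ←, go to P
P | B[1]BB   read 1 → write 1, move →, go to Q
Q | B1[B]B   read B → write B, move ←, go to P
P | B[1]BB   read 1 → write 1, move →, go to Q
Q | B1[B]B   read B → write B, move ←, go to P
P | B[1]BB   read 1 → write 1, move →, go to Q
Q | B1[B]B
After 14 steps: state Q, head at 0, tape 1.

state Q, head at 0, tape 1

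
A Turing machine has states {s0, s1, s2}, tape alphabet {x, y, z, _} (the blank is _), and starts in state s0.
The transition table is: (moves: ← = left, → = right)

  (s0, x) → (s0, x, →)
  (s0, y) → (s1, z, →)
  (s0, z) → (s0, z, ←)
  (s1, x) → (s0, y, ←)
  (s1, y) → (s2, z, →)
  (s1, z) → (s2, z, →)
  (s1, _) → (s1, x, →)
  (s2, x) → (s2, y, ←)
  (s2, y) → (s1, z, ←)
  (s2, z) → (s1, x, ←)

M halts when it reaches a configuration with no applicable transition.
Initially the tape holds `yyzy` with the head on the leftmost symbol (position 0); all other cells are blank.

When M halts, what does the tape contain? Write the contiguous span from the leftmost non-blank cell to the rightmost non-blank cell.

s0 | __[y]yzy   read y → write z, move →, go to s1
s1 | __z[y]zy   read y → write z, move →, go to s2
s2 | __zz[z]y   read z → write x, move ←, go to s1
s1 | __z[z]xy   read z → write z, move →, go to s2
s2 | __zz[x]y   read x → write y, move ←, go to s2
s2 | __z[z]yy   read z → write x, move ←, go to s1
s1 | __[z]xyy   read z → write z, move →, go to s2
s2 | __z[x]yy   read x → write y, move ←, go to s2
s2 | __[z]yyy   read z → write x, move ←, go to s1
s1 | _[_]xyyy   read _ → write x, move →, go to s1
s1 | _x[x]yyy   read x → write y, move ←, go to s0
s0 | _[x]yyyy   read x → write x, move →, go to s0
s0 | _x[y]yyy   read y → write z, move →, go to s1
s1 | _xz[y]yy   read y → write z, move →, go to s2
s2 | _xzz[y]y   read y → write z, move ←, go to s1
s1 | _xz[z]zy   read z → write z, move →, go to s2
s2 | _xzz[z]y   read z → write x, move ←, go to s1
s1 | _xz[z]xy   read z → write z, move →, go to s2
s2 | _xzz[x]y   read x → write y, move ←, go to s2
s2 | _xz[z]yy   read z → write x, move ←, go to s1
s1 | _x[z]xyy   read z → write z, move →, go to s2
s2 | _xz[x]yy   read x → write y, move ←, go to s2
s2 | _x[z]yyy   read z → write x, move ←, go to s1
s1 | _[x]xyyy   read x → write y, move ←, go to s0
s0 | [_]yxyyy
The non-blank tape span at halt is yxyyy.

yxyyy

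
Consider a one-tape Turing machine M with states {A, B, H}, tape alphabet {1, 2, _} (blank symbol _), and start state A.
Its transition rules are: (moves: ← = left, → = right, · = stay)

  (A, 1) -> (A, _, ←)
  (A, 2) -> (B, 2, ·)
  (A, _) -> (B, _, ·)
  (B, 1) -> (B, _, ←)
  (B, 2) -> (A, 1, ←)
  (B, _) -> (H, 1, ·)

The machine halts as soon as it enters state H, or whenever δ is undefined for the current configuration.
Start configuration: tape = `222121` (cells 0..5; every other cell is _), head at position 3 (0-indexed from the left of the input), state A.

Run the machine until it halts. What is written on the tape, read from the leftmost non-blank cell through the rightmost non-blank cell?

1111_21

state=A head=3 tape=_222[1]21   (A,1)→(A,_,←)
state=A head=2 tape=_22[2]_21   (A,2)→(B,2,·)
state=B head=2 tape=_22[2]_21   (B,2)→(A,1,←)
state=A head=1 tape=_2[2]1_21   (A,2)→(B,2,·)
state=B head=1 tape=_2[2]1_21   (B,2)→(A,1,←)
state=A head=0 tape=_[2]11_21   (A,2)→(B,2,·)
state=B head=0 tape=_[2]11_21   (B,2)→(A,1,←)
state=A head=-1 tape=[_]111_21   (A,_)→(B,_,·)
state=B head=-1 tape=[_]111_21   (B,_)→(H,1,·)
state=H head=-1 tape=[1]111_21
The non-blank tape span at halt is 1111_21.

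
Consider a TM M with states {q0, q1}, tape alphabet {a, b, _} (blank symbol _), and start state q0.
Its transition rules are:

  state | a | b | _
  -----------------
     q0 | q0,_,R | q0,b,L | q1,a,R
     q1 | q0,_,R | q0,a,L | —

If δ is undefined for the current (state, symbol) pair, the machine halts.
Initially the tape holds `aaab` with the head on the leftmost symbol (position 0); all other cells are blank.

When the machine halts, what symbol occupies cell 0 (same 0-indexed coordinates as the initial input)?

_

state=q0 head=0 tape=[a]aab__   (q0,a)→(q0,_,R)
state=q0 head=1 tape=_[a]ab__   (q0,a)→(q0,_,R)
state=q0 head=2 tape=__[a]b__   (q0,a)→(q0,_,R)
state=q0 head=3 tape=___[b]__   (q0,b)→(q0,b,L)
state=q0 head=2 tape=__[_]b__   (q0,_)→(q1,a,R)
state=q1 head=3 tape=__a[b]__   (q1,b)→(q0,a,L)
state=q0 head=2 tape=__[a]a__   (q0,a)→(q0,_,R)
state=q0 head=3 tape=___[a]__   (q0,a)→(q0,_,R)
state=q0 head=4 tape=____[_]_   (q0,_)→(q1,a,R)
state=q1 head=5 tape=____a[_]
Cell 0 holds _ when M halts.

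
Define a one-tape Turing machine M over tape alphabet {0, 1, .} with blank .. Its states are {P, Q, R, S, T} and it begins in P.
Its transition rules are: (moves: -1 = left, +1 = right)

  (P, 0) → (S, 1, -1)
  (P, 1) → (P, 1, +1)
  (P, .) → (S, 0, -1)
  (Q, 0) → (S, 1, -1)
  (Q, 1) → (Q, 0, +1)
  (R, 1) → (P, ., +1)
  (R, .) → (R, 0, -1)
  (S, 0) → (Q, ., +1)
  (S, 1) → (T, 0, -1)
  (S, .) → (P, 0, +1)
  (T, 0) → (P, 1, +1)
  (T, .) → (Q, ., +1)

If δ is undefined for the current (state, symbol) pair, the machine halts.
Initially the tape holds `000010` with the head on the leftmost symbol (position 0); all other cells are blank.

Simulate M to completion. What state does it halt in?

state=P head=0 tape=..[0]00010   (P,0)→(S,1,-1)
state=S head=-1 tape=.[.]100010   (S,.)→(P,0,+1)
state=P head=0 tape=.0[1]00010   (P,1)→(P,1,+1)
state=P head=1 tape=.01[0]0010   (P,0)→(S,1,-1)
state=S head=0 tape=.0[1]10010   (S,1)→(T,0,-1)
state=T head=-1 tape=.[0]010010   (T,0)→(P,1,+1)
state=P head=0 tape=.1[0]10010   (P,0)→(S,1,-1)
state=S head=-1 tape=.[1]110010   (S,1)→(T,0,-1)
state=T head=-2 tape=[.]0110010   (T,.)→(Q,.,+1)
state=Q head=-1 tape=.[0]110010   (Q,0)→(S,1,-1)
state=S head=-2 tape=[.]1110010   (S,.)→(P,0,+1)
state=P head=-1 tape=0[1]110010   (P,1)→(P,1,+1)
state=P head=0 tape=01[1]10010   (P,1)→(P,1,+1)
state=P head=1 tape=011[1]0010   (P,1)→(P,1,+1)
state=P head=2 tape=0111[0]010   (P,0)→(S,1,-1)
state=S head=1 tape=011[1]1010   (S,1)→(T,0,-1)
state=T head=0 tape=01[1]01010
No transition is defined for (T, 1); M halts in state T.

T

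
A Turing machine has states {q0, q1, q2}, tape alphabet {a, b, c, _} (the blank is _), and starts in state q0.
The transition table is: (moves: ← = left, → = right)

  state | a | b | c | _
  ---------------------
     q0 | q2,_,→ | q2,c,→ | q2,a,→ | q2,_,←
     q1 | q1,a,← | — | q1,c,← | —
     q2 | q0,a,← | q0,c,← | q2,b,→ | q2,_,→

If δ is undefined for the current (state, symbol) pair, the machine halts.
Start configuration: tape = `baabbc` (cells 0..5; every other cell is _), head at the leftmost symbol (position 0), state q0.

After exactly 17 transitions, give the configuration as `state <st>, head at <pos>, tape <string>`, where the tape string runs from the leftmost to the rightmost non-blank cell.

state=q0 head=0 tape=_[b]aabbc   (q0,b)→(q2,c,→)
state=q2 head=1 tape=_c[a]abbc   (q2,a)→(q0,a,←)
state=q0 head=0 tape=_[c]aabbc   (q0,c)→(q2,a,→)
state=q2 head=1 tape=_a[a]abbc   (q2,a)→(q0,a,←)
state=q0 head=0 tape=_[a]aabbc   (q0,a)→(q2,_,→)
state=q2 head=1 tape=__[a]abbc   (q2,a)→(q0,a,←)
state=q0 head=0 tape=_[_]aabbc   (q0,_)→(q2,_,←)
state=q2 head=-1 tape=[_]_aabbc   (q2,_)→(q2,_,→)
state=q2 head=0 tape=_[_]aabbc   (q2,_)→(q2,_,→)
state=q2 head=1 tape=__[a]abbc   (q2,a)→(q0,a,←)
state=q0 head=0 tape=_[_]aabbc   (q0,_)→(q2,_,←)
state=q2 head=-1 tape=[_]_aabbc   (q2,_)→(q2,_,→)
state=q2 head=0 tape=_[_]aabbc   (q2,_)→(q2,_,→)
state=q2 head=1 tape=__[a]abbc   (q2,a)→(q0,a,←)
state=q0 head=0 tape=_[_]aabbc   (q0,_)→(q2,_,←)
state=q2 head=-1 tape=[_]_aabbc   (q2,_)→(q2,_,→)
state=q2 head=0 tape=_[_]aabbc   (q2,_)→(q2,_,→)
state=q2 head=1 tape=__[a]abbc
After 17 steps: state q2, head at 1, tape aabbc.

state q2, head at 1, tape aabbc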